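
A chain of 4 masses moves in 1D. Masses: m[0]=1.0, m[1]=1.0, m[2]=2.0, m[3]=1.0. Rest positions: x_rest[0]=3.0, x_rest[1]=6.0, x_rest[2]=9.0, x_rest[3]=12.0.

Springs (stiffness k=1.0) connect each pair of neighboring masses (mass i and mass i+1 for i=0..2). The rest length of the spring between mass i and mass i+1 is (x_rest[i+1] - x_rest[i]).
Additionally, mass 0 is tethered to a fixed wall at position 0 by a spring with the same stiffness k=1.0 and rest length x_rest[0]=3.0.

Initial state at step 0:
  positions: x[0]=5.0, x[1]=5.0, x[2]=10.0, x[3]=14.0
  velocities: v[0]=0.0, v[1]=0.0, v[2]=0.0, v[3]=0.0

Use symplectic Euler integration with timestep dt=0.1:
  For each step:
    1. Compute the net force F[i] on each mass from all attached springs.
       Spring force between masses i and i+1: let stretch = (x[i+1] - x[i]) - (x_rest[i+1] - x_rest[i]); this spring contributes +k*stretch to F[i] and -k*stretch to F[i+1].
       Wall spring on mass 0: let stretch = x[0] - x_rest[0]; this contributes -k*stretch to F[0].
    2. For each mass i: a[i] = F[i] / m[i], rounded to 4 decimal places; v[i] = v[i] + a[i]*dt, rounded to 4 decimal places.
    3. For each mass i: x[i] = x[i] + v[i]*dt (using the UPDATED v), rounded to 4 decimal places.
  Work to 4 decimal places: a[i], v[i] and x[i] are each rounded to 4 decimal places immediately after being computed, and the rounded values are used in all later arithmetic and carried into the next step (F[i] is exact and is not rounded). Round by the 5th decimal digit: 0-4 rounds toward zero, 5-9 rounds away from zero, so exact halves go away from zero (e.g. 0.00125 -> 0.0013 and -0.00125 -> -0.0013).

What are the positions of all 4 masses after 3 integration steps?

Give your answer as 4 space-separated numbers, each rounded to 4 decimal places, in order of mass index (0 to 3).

Step 0: x=[5.0000 5.0000 10.0000 14.0000] v=[0.0000 0.0000 0.0000 0.0000]
Step 1: x=[4.9500 5.0500 9.9950 13.9900] v=[-0.5000 0.5000 -0.0500 -0.1000]
Step 2: x=[4.8515 5.1485 9.9853 13.9701] v=[-0.9850 0.9845 -0.0975 -0.1995]
Step 3: x=[4.7075 5.2924 9.9713 13.9403] v=[-1.4405 1.4385 -0.1401 -0.2980]

Answer: 4.7075 5.2924 9.9713 13.9403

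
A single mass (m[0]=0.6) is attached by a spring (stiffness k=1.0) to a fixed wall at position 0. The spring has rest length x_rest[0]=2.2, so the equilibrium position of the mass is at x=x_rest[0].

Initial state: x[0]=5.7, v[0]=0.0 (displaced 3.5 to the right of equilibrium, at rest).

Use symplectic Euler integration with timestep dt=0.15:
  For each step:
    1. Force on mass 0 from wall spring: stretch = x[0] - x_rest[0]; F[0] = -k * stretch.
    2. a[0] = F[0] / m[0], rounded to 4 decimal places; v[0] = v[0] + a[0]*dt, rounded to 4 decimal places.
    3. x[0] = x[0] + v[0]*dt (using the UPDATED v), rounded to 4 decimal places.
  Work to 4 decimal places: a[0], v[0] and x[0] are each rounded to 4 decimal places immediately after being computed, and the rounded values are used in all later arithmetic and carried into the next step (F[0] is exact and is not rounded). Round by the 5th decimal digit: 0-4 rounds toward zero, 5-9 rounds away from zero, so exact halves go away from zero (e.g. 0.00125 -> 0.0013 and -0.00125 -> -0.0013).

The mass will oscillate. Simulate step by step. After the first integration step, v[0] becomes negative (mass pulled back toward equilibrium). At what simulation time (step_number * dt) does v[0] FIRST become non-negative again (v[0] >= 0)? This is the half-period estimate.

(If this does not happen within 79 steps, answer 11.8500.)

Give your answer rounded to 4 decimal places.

Answer: 2.5500

Derivation:
Step 0: x=[5.7000] v=[0.0000]
Step 1: x=[5.5688] v=[-0.8750]
Step 2: x=[5.3112] v=[-1.7172]
Step 3: x=[4.9370] v=[-2.4950]
Step 4: x=[4.4601] v=[-3.1793]
Step 5: x=[3.8985] v=[-3.7443]
Step 6: x=[3.2732] v=[-4.1689]
Step 7: x=[2.6076] v=[-4.4372]
Step 8: x=[1.9267] v=[-4.5391]
Step 9: x=[1.2561] v=[-4.4708]
Step 10: x=[0.6209] v=[-4.2348]
Step 11: x=[0.0449] v=[-3.8400]
Step 12: x=[-0.4503] v=[-3.3012]
Step 13: x=[-0.8461] v=[-2.6386]
Step 14: x=[-1.1277] v=[-1.8771]
Step 15: x=[-1.2845] v=[-1.0452]
Step 16: x=[-1.3106] v=[-0.1741]
Step 17: x=[-1.2051] v=[0.7036]
First v>=0 after going negative at step 17, time=2.5500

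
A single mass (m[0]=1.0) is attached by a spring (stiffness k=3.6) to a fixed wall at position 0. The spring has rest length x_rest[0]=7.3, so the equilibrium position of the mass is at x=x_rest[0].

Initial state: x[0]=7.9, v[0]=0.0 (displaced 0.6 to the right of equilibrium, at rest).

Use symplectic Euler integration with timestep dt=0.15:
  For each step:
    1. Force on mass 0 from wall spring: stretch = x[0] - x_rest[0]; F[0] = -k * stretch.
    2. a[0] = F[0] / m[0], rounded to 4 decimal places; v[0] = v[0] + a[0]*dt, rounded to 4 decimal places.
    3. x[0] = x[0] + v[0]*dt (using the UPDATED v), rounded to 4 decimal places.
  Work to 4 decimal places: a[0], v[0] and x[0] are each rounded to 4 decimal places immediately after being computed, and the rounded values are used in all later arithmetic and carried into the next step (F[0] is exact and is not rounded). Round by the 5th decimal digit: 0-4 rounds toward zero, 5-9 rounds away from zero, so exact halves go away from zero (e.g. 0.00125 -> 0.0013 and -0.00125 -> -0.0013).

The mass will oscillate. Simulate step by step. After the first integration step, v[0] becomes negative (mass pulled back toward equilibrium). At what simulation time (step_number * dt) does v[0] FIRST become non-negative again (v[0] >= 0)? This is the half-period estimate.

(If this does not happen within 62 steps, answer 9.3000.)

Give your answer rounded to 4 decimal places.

Step 0: x=[7.9000] v=[0.0000]
Step 1: x=[7.8514] v=[-0.3240]
Step 2: x=[7.7581] v=[-0.6218]
Step 3: x=[7.6277] v=[-0.8692]
Step 4: x=[7.4708] v=[-1.0462]
Step 5: x=[7.3000] v=[-1.1384]
Step 6: x=[7.1292] v=[-1.1384]
Step 7: x=[6.9723] v=[-1.0462]
Step 8: x=[6.8419] v=[-0.8692]
Step 9: x=[6.7486] v=[-0.6218]
Step 10: x=[6.7000] v=[-0.3241]
Step 11: x=[6.7000] v=[-0.0001]
Step 12: x=[6.7486] v=[0.3239]
First v>=0 after going negative at step 12, time=1.8000

Answer: 1.8000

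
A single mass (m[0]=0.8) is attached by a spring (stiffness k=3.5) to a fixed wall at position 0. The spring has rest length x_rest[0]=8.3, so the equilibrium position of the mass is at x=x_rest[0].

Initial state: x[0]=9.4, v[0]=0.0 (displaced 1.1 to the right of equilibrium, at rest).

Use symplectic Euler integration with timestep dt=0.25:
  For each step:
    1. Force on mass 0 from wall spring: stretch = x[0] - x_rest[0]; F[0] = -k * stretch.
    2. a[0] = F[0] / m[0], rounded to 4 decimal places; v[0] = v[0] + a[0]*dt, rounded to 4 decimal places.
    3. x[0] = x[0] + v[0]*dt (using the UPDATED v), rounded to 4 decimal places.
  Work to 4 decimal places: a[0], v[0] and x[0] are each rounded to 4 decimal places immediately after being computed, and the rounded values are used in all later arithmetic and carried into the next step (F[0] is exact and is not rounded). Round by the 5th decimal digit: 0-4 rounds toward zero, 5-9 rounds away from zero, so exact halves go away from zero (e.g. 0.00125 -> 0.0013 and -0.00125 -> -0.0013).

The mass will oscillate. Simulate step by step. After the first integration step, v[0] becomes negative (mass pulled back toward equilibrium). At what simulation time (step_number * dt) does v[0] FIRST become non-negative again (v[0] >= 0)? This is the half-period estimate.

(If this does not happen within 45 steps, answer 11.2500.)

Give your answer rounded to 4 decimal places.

Answer: 1.5000

Derivation:
Step 0: x=[9.4000] v=[0.0000]
Step 1: x=[9.0992] v=[-1.2031]
Step 2: x=[8.5799] v=[-2.0772]
Step 3: x=[7.9841] v=[-2.3834]
Step 4: x=[7.4746] v=[-2.0379]
Step 5: x=[7.1908] v=[-1.1351]
Step 6: x=[7.2103] v=[0.0781]
First v>=0 after going negative at step 6, time=1.5000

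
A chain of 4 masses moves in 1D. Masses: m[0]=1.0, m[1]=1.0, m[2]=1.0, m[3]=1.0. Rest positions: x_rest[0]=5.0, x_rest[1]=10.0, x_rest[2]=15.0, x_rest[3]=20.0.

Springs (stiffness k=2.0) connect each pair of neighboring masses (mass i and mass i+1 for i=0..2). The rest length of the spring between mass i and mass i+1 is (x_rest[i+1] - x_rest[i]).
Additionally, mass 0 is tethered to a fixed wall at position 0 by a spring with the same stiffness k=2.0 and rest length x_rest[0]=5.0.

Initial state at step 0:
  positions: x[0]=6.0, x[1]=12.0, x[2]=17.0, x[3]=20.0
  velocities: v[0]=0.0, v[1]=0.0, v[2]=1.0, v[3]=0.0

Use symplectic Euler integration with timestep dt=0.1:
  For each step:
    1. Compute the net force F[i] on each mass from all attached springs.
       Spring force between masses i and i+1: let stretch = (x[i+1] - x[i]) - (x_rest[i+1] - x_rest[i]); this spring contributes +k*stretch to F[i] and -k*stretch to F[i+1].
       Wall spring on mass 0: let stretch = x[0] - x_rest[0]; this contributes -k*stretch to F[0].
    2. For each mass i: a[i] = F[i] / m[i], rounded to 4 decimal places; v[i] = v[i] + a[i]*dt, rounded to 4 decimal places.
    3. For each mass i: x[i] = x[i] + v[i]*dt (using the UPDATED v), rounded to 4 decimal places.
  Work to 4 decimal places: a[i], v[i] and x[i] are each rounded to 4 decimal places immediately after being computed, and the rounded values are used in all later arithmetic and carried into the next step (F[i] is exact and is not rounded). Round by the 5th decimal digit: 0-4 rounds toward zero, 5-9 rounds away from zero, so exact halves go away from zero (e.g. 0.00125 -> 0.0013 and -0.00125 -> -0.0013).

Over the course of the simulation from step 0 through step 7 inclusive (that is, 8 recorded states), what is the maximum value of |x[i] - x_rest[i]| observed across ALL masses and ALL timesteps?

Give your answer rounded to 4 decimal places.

Step 0: x=[6.0000 12.0000 17.0000 20.0000] v=[0.0000 0.0000 1.0000 0.0000]
Step 1: x=[6.0000 11.9800 17.0600 20.0400] v=[0.0000 -0.2000 0.6000 0.4000]
Step 2: x=[5.9996 11.9420 17.0780 20.1204] v=[-0.0040 -0.3800 0.1800 0.8040]
Step 3: x=[5.9981 11.8879 17.0541 20.2400] v=[-0.0154 -0.5413 -0.2387 1.1955]
Step 4: x=[5.9944 11.8193 16.9906 20.3958] v=[-0.0371 -0.6860 -0.6348 1.5583]
Step 5: x=[5.9873 11.7376 16.8918 20.5835] v=[-0.0710 -0.8167 -0.9880 1.8773]
Step 6: x=[5.9755 11.6440 16.7638 20.7974] v=[-0.1184 -0.9359 -1.2805 2.1390]
Step 7: x=[5.9575 11.5394 16.6140 21.0306] v=[-0.1798 -1.0456 -1.4977 2.3323]
Max displacement = 2.0780

Answer: 2.0780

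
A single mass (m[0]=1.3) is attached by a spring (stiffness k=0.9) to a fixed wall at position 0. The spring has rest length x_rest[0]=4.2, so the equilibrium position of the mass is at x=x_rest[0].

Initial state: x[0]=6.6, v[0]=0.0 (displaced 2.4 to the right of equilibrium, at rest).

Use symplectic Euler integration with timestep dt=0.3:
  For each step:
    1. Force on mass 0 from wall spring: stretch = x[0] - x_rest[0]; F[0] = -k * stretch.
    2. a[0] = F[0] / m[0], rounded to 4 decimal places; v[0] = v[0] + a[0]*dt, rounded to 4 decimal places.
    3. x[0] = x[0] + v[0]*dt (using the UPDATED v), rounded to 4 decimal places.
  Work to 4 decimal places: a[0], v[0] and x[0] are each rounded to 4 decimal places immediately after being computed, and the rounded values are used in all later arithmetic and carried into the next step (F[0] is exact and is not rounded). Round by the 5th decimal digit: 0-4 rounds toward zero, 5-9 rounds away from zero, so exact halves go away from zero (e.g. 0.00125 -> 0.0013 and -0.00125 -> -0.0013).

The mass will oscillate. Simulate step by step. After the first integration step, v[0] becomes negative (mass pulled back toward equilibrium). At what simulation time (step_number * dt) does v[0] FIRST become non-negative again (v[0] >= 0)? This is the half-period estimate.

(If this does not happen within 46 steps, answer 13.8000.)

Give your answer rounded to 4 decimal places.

Answer: 3.9000

Derivation:
Step 0: x=[6.6000] v=[0.0000]
Step 1: x=[6.4505] v=[-0.4985]
Step 2: x=[6.1607] v=[-0.9659]
Step 3: x=[5.7488] v=[-1.3731]
Step 4: x=[5.2404] v=[-1.6948]
Step 5: x=[4.6671] v=[-1.9109]
Step 6: x=[4.0647] v=[-2.0079]
Step 7: x=[3.4708] v=[-1.9798]
Step 8: x=[2.9223] v=[-1.8284]
Step 9: x=[2.4534] v=[-1.5630]
Step 10: x=[2.0933] v=[-1.2002]
Step 11: x=[1.8645] v=[-0.7627]
Step 12: x=[1.7812] v=[-0.2776]
Step 13: x=[1.8486] v=[0.2248]
First v>=0 after going negative at step 13, time=3.9000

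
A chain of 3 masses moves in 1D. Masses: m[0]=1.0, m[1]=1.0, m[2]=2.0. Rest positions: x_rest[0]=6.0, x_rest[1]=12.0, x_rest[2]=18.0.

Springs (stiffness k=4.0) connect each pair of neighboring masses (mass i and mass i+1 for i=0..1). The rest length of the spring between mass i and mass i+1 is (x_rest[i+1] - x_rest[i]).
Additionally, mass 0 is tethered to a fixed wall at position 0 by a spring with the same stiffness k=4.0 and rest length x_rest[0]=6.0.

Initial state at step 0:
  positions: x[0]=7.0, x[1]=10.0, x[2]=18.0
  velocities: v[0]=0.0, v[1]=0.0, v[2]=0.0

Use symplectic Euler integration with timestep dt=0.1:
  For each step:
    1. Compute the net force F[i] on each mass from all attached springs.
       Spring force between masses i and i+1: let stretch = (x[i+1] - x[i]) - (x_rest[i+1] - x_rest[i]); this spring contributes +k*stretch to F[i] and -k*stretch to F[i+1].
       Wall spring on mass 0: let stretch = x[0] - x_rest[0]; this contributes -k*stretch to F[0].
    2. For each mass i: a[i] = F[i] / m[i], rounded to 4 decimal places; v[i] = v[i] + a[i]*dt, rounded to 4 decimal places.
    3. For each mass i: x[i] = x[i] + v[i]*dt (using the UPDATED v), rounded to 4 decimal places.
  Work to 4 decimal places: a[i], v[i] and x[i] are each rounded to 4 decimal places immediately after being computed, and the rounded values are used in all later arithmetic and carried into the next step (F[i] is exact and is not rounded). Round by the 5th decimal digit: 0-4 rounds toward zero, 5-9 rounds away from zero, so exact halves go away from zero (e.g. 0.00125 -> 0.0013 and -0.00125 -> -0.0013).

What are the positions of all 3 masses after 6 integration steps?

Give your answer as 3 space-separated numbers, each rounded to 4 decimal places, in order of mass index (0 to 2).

Step 0: x=[7.0000 10.0000 18.0000] v=[0.0000 0.0000 0.0000]
Step 1: x=[6.8400 10.2000 17.9600] v=[-1.6000 2.0000 -0.4000]
Step 2: x=[6.5408 10.5760 17.8848] v=[-2.9920 3.7600 -0.7520]
Step 3: x=[6.1414 11.0829 17.7834] v=[-3.9942 5.0694 -1.0138]
Step 4: x=[5.6940 11.6602 17.6680] v=[-4.4742 5.7730 -1.1539]
Step 5: x=[5.2575 12.2392 17.5525] v=[-4.3653 5.7896 -1.1555]
Step 6: x=[4.8899 12.7514 17.4507] v=[-3.6756 5.1222 -1.0182]

Answer: 4.8899 12.7514 17.4507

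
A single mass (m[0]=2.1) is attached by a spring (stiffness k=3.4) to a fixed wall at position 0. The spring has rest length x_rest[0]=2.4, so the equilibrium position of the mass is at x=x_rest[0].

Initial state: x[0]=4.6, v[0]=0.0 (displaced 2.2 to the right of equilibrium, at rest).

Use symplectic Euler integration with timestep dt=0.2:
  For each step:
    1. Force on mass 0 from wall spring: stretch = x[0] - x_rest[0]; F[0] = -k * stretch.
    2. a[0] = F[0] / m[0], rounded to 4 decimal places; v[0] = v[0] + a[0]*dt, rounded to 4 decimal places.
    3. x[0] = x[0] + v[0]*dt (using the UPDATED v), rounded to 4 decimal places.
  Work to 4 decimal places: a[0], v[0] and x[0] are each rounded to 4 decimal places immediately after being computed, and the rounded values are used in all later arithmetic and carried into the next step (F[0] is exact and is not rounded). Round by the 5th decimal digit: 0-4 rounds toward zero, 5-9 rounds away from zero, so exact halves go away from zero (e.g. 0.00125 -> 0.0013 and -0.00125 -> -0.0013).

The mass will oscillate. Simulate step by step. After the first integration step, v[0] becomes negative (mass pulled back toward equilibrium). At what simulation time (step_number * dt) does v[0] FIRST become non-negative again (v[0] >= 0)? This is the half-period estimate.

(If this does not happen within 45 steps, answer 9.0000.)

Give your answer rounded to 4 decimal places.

Step 0: x=[4.6000] v=[0.0000]
Step 1: x=[4.4575] v=[-0.7124]
Step 2: x=[4.1818] v=[-1.3786]
Step 3: x=[3.7907] v=[-1.9556]
Step 4: x=[3.3095] v=[-2.4059]
Step 5: x=[2.7694] v=[-2.7004]
Step 6: x=[2.2054] v=[-2.8200]
Step 7: x=[1.6540] v=[-2.7570]
Step 8: x=[1.1509] v=[-2.5154]
Step 9: x=[0.7287] v=[-2.1109]
Step 10: x=[0.4148] v=[-1.5697]
Step 11: x=[0.2294] v=[-0.9269]
Step 12: x=[0.1846] v=[-0.2240]
Step 13: x=[0.2833] v=[0.4934]
First v>=0 after going negative at step 13, time=2.6000

Answer: 2.6000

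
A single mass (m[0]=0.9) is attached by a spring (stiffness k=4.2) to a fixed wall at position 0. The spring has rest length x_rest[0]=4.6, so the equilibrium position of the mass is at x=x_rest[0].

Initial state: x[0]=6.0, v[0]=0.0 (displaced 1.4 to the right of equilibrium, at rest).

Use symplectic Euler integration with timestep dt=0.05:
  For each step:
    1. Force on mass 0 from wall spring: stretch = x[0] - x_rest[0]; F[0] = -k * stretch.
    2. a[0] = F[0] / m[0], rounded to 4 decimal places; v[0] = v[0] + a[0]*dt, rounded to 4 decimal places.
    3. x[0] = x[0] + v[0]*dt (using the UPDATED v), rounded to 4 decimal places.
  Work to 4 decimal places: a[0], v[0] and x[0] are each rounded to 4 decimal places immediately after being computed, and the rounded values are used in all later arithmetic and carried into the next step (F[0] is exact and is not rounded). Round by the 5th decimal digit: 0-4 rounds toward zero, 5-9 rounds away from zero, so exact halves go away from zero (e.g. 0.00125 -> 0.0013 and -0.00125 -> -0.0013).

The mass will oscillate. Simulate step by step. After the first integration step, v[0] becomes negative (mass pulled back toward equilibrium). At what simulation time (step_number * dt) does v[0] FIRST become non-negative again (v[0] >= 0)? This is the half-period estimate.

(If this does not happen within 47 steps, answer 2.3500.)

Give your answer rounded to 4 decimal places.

Step 0: x=[6.0000] v=[0.0000]
Step 1: x=[5.9837] v=[-0.3267]
Step 2: x=[5.9512] v=[-0.6496]
Step 3: x=[5.9030] v=[-0.9649]
Step 4: x=[5.8396] v=[-1.2689]
Step 5: x=[5.7617] v=[-1.5581]
Step 6: x=[5.6702] v=[-1.8292]
Step 7: x=[5.5663] v=[-2.0789]
Step 8: x=[5.4511] v=[-2.3044]
Step 9: x=[5.3260] v=[-2.5030]
Step 10: x=[5.1924] v=[-2.6724]
Step 11: x=[5.0519] v=[-2.8106]
Step 12: x=[4.9061] v=[-2.9160]
Step 13: x=[4.7567] v=[-2.9874]
Step 14: x=[4.6055] v=[-3.0240]
Step 15: x=[4.4542] v=[-3.0253]
Step 16: x=[4.3046] v=[-2.9913]
Step 17: x=[4.1585] v=[-2.9224]
Step 18: x=[4.0175] v=[-2.8194]
Step 19: x=[3.8833] v=[-2.6835]
Step 20: x=[3.7575] v=[-2.5163]
Step 21: x=[3.6415] v=[-2.3197]
Step 22: x=[3.5367] v=[-2.0961]
Step 23: x=[3.4443] v=[-1.8480]
Step 24: x=[3.3654] v=[-1.5783]
Step 25: x=[3.3009] v=[-1.2902]
Step 26: x=[3.2515] v=[-0.9871]
Step 27: x=[3.2179] v=[-0.6725]
Step 28: x=[3.2004] v=[-0.3500]
Step 29: x=[3.1992] v=[-0.0234]
Step 30: x=[3.2144] v=[0.3035]
First v>=0 after going negative at step 30, time=1.5000

Answer: 1.5000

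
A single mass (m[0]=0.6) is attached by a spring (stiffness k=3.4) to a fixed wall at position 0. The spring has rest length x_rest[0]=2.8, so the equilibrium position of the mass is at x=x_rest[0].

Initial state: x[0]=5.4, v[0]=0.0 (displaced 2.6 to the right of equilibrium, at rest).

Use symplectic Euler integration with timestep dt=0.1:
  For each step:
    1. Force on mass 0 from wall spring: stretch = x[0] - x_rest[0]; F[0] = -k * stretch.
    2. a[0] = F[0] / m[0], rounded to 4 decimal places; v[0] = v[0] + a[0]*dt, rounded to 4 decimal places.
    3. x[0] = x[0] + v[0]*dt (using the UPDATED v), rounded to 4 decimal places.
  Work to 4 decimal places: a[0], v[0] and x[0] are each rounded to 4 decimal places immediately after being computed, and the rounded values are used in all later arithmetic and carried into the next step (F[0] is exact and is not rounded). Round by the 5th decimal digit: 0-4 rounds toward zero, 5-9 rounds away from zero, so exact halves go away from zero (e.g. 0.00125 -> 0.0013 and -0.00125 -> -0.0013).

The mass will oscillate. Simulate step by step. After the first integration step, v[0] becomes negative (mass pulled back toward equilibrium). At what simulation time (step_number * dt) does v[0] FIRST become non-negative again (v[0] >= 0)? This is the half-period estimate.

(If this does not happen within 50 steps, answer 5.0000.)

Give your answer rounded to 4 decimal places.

Answer: 1.4000

Derivation:
Step 0: x=[5.4000] v=[0.0000]
Step 1: x=[5.2527] v=[-1.4733]
Step 2: x=[4.9664] v=[-2.8632]
Step 3: x=[4.5573] v=[-4.0908]
Step 4: x=[4.0486] v=[-5.0866]
Step 5: x=[3.4692] v=[-5.7941]
Step 6: x=[2.8519] v=[-6.1733]
Step 7: x=[2.2316] v=[-6.2027]
Step 8: x=[1.6435] v=[-5.8806]
Step 9: x=[1.1210] v=[-5.2253]
Step 10: x=[0.6936] v=[-4.2739]
Step 11: x=[0.3856] v=[-3.0803]
Step 12: x=[0.2144] v=[-1.7121]
Step 13: x=[0.1897] v=[-0.2469]
Step 14: x=[0.3129] v=[1.2323]
First v>=0 after going negative at step 14, time=1.4000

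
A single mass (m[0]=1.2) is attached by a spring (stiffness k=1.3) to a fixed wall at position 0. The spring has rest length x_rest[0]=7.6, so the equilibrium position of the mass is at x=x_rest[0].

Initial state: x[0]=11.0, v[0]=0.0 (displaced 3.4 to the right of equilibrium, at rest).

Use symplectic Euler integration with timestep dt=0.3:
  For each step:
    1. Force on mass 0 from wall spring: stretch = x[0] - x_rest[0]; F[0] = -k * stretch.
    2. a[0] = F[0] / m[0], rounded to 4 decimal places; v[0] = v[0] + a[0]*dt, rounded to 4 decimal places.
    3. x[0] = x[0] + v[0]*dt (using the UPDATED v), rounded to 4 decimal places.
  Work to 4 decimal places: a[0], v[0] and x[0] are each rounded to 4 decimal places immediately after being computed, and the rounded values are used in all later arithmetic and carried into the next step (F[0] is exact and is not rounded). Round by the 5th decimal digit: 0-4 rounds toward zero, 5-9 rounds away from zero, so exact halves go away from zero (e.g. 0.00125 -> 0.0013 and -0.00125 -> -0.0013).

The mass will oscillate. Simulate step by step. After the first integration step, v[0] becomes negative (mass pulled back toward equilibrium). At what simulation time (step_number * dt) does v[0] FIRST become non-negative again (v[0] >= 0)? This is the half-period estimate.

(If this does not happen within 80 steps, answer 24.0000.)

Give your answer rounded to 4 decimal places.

Answer: 3.3000

Derivation:
Step 0: x=[11.0000] v=[0.0000]
Step 1: x=[10.6685] v=[-1.1050]
Step 2: x=[10.0378] v=[-2.1023]
Step 3: x=[9.1694] v=[-2.8946]
Step 4: x=[8.1480] v=[-3.4047]
Step 5: x=[7.0732] v=[-3.5828]
Step 6: x=[6.0497] v=[-3.4116]
Step 7: x=[5.1774] v=[-2.9078]
Step 8: x=[4.5413] v=[-2.1205]
Step 9: x=[4.2034] v=[-1.1264]
Step 10: x=[4.1967] v=[-0.0225]
Step 11: x=[4.5218] v=[1.0836]
First v>=0 after going negative at step 11, time=3.3000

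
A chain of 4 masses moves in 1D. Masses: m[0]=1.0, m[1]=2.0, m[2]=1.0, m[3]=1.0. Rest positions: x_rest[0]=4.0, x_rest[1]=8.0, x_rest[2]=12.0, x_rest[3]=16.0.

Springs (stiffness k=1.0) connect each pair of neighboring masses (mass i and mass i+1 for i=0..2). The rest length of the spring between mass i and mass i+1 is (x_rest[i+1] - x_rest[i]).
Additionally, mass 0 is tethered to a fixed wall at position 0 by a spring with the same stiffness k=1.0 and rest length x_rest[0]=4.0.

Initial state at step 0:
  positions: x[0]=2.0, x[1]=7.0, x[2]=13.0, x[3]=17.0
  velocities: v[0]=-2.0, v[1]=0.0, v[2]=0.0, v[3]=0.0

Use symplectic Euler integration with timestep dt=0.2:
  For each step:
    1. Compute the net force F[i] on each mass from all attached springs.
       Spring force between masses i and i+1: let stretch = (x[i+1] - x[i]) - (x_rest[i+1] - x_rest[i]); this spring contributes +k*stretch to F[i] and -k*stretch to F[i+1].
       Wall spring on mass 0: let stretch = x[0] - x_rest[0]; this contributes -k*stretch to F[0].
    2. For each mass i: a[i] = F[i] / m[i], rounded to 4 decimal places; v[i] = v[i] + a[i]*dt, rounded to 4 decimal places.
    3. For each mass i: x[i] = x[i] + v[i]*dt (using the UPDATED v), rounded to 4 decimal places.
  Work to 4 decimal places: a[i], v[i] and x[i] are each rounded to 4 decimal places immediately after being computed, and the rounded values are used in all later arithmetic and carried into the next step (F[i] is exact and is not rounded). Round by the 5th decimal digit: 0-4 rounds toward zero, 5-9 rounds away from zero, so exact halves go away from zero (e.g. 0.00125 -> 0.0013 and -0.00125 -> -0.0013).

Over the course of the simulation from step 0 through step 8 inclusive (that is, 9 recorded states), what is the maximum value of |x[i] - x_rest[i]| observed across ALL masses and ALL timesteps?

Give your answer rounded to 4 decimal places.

Answer: 2.4168

Derivation:
Step 0: x=[2.0000 7.0000 13.0000 17.0000] v=[-2.0000 0.0000 0.0000 0.0000]
Step 1: x=[1.7200 7.0200 12.9200 17.0000] v=[-1.4000 0.1000 -0.4000 0.0000]
Step 2: x=[1.5832 7.0520 12.7672 16.9968] v=[-0.6840 0.1600 -0.7640 -0.0160]
Step 3: x=[1.6018 7.0889 12.5550 16.9844] v=[0.0931 0.1846 -1.0611 -0.0619]
Step 4: x=[1.7758 7.1254 12.3013 16.9548] v=[0.8702 0.1825 -1.2684 -0.1478]
Step 5: x=[2.0928 7.1584 12.0267 16.8991] v=[1.5850 0.1651 -1.3729 -0.2785]
Step 6: x=[2.5287 7.1875 11.7523 16.8085] v=[2.1796 0.1454 -1.3721 -0.4530]
Step 7: x=[3.0498 7.2147 11.4975 16.6757] v=[2.6056 0.1360 -1.2738 -0.6642]
Step 8: x=[3.6155 7.2443 11.2786 16.4957] v=[2.8286 0.1478 -1.0947 -0.8998]
Max displacement = 2.4168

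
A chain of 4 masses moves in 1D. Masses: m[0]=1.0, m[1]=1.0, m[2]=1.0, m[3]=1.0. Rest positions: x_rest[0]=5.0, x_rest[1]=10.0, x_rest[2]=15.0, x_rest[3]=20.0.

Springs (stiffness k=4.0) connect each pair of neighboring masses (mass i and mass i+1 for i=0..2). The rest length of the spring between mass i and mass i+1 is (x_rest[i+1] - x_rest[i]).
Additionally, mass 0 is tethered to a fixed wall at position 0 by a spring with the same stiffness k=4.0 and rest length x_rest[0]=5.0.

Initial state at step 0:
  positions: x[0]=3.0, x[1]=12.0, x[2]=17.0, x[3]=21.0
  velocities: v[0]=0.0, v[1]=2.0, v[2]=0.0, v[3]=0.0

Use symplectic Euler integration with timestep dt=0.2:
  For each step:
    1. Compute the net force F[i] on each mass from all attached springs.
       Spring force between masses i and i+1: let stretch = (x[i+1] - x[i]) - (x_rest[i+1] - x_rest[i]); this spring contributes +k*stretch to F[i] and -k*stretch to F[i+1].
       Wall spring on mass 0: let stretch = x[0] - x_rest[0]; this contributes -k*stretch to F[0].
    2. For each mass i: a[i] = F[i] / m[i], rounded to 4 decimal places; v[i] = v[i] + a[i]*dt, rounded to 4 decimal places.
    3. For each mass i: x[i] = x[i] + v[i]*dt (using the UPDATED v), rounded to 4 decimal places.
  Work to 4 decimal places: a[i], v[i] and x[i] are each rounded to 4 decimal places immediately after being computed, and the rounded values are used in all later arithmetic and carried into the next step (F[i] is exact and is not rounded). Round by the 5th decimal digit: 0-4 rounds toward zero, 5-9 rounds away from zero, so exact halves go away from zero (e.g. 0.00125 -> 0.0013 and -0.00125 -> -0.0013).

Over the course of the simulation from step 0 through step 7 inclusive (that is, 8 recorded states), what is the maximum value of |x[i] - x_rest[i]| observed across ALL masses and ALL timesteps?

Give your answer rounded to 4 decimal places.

Answer: 3.0763

Derivation:
Step 0: x=[3.0000 12.0000 17.0000 21.0000] v=[0.0000 2.0000 0.0000 0.0000]
Step 1: x=[3.9600 11.7600 16.8400 21.1600] v=[4.8000 -1.2000 -0.8000 0.8000]
Step 2: x=[5.5344 11.0848 16.5584 21.4288] v=[7.8720 -3.3760 -1.4080 1.3440]
Step 3: x=[7.1114 10.3973 16.1803 21.7183] v=[7.8848 -3.4374 -1.8906 1.4477]
Step 4: x=[8.0763 10.1094 15.7630 21.9218] v=[4.8244 -1.4397 -2.0866 1.0173]
Step 5: x=[8.0743 10.4007 15.4265 21.9399] v=[-0.0102 1.4567 -1.6824 0.0903]
Step 6: x=[7.1526 11.1239 15.3280 21.7158] v=[-4.6085 3.6162 -0.4923 -1.1204]
Step 7: x=[5.7219 11.8844 15.5789 21.2697] v=[-7.1535 3.8024 1.2547 -2.2306]
Max displacement = 3.0763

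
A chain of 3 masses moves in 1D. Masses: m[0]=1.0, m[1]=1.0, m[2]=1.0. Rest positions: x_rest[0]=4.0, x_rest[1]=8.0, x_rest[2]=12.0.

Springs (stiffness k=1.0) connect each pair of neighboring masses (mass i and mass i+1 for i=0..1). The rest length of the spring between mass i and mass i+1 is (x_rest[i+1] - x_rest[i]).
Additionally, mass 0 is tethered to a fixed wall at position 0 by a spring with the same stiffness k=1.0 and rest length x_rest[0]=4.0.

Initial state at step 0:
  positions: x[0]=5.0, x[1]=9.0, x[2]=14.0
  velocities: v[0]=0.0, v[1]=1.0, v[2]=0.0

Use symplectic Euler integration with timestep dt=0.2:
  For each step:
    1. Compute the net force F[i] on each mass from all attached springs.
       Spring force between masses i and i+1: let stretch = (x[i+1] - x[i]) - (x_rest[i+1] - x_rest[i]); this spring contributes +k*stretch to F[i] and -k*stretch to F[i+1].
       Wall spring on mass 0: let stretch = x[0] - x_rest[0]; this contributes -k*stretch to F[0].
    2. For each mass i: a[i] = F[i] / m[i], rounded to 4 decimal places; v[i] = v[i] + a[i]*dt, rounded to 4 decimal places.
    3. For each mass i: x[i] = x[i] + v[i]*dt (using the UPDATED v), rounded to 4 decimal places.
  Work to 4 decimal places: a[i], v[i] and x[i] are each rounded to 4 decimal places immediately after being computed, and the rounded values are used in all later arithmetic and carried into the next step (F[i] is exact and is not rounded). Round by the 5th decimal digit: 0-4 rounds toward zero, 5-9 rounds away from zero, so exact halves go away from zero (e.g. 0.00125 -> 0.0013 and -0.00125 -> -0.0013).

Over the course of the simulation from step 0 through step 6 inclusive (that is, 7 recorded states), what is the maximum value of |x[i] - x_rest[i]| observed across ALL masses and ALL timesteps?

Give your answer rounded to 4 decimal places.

Answer: 2.1963

Derivation:
Step 0: x=[5.0000 9.0000 14.0000] v=[0.0000 1.0000 0.0000]
Step 1: x=[4.9600 9.2400 13.9600] v=[-0.2000 1.2000 -0.2000]
Step 2: x=[4.8928 9.4976 13.8912] v=[-0.3360 1.2880 -0.3440]
Step 3: x=[4.8141 9.7468 13.8067] v=[-0.3936 1.2458 -0.4227]
Step 4: x=[4.7401 9.9610 13.7198] v=[-0.3699 1.0712 -0.4347]
Step 5: x=[4.6854 10.1168 13.6425] v=[-0.2737 0.7788 -0.3865]
Step 6: x=[4.6605 10.1963 13.5842] v=[-0.1245 0.3977 -0.2916]
Max displacement = 2.1963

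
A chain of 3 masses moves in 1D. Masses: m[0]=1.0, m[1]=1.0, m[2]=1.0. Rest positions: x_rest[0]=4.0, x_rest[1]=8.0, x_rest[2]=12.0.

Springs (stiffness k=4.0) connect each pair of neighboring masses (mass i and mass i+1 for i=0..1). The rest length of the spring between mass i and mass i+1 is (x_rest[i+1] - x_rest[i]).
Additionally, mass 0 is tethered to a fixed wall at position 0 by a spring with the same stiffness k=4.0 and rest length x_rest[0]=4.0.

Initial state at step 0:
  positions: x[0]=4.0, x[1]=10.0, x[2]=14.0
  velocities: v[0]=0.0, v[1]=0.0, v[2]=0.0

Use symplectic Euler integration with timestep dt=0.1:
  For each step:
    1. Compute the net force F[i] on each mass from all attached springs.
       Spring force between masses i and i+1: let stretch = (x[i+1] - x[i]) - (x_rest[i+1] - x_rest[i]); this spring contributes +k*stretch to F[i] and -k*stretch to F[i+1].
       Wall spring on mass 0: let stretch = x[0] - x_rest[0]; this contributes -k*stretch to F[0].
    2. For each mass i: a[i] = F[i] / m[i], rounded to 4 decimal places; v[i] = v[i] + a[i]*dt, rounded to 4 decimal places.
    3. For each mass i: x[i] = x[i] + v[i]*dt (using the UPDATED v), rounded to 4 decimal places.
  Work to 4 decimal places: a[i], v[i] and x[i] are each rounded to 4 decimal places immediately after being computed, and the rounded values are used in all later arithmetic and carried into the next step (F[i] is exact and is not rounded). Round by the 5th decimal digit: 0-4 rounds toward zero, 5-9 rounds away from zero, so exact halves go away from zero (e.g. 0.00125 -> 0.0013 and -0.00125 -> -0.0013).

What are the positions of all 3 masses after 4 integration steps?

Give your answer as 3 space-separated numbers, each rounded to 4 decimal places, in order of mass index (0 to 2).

Step 0: x=[4.0000 10.0000 14.0000] v=[0.0000 0.0000 0.0000]
Step 1: x=[4.0800 9.9200 14.0000] v=[0.8000 -0.8000 0.0000]
Step 2: x=[4.2304 9.7696 13.9968] v=[1.5040 -1.5040 -0.0320]
Step 3: x=[4.4332 9.5667 13.9845] v=[2.0275 -2.0288 -0.1229]
Step 4: x=[4.6640 9.3352 13.9555] v=[2.3076 -2.3151 -0.2900]

Answer: 4.6640 9.3352 13.9555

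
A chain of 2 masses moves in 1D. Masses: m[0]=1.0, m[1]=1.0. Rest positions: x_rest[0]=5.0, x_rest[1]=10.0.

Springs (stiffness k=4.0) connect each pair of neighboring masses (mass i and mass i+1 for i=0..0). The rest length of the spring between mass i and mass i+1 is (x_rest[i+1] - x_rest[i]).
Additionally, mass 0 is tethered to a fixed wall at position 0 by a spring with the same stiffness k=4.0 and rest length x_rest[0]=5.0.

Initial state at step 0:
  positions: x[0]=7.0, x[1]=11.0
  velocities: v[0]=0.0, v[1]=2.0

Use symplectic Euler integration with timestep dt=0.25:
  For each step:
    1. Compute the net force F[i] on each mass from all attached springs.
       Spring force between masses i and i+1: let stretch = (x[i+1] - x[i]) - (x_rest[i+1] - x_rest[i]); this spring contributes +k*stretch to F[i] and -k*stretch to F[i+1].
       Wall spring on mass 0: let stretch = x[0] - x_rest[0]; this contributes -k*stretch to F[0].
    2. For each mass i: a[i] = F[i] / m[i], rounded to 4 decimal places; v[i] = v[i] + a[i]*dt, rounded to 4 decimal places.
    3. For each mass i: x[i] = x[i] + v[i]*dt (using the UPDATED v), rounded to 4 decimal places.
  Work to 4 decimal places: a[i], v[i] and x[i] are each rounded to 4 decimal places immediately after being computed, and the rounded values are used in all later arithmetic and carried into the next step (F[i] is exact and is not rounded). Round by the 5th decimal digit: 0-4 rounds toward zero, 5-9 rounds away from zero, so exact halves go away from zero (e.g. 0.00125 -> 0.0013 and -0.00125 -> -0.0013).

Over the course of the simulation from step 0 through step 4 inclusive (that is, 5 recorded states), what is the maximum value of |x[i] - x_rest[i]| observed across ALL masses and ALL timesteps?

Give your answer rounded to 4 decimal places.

Answer: 2.4844

Derivation:
Step 0: x=[7.0000 11.0000] v=[0.0000 2.0000]
Step 1: x=[6.2500 11.7500] v=[-3.0000 3.0000]
Step 2: x=[5.3125 12.3750] v=[-3.7500 2.5000]
Step 3: x=[4.8125 12.4844] v=[-2.0000 0.4375]
Step 4: x=[5.0274 11.9258] v=[0.8594 -2.2344]
Max displacement = 2.4844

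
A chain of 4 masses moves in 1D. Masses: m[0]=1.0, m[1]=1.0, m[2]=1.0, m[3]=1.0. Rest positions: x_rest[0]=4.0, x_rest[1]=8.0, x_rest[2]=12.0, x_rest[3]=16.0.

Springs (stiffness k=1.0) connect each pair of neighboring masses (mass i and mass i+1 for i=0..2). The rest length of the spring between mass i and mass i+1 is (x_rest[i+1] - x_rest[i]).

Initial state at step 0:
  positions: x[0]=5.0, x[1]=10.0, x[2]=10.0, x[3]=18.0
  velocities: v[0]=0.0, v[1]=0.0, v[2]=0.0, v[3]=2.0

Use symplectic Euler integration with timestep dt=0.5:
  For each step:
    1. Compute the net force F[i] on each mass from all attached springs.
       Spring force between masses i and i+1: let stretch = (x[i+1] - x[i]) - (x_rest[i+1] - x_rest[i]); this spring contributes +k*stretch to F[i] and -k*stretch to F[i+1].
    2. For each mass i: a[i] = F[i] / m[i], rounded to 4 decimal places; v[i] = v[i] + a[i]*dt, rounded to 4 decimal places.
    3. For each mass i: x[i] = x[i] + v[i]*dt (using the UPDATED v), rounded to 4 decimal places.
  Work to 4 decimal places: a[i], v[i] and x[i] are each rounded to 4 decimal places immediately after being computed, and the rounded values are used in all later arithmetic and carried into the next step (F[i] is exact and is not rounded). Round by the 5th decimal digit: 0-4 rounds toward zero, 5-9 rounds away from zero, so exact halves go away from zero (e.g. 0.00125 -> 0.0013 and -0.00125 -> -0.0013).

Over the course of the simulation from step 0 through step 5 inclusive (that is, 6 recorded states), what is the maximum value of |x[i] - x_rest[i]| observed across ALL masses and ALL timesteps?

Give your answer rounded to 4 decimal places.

Answer: 4.2657

Derivation:
Step 0: x=[5.0000 10.0000 10.0000 18.0000] v=[0.0000 0.0000 0.0000 2.0000]
Step 1: x=[5.2500 8.7500 12.0000 18.0000] v=[0.5000 -2.5000 4.0000 0.0000]
Step 2: x=[5.3750 7.4375 14.6875 17.5000] v=[0.2500 -2.6250 5.3750 -1.0000]
Step 3: x=[5.0156 7.4219 16.2657 17.2969] v=[-0.7188 -0.0313 3.1563 -0.4063]
Step 4: x=[4.2578 9.0157 15.8907 17.8360] v=[-1.5157 3.1875 -0.7500 1.0781]
Step 5: x=[3.6894 11.1388 14.2833 18.8888] v=[-1.1368 4.2461 -3.2149 2.1055]
Max displacement = 4.2657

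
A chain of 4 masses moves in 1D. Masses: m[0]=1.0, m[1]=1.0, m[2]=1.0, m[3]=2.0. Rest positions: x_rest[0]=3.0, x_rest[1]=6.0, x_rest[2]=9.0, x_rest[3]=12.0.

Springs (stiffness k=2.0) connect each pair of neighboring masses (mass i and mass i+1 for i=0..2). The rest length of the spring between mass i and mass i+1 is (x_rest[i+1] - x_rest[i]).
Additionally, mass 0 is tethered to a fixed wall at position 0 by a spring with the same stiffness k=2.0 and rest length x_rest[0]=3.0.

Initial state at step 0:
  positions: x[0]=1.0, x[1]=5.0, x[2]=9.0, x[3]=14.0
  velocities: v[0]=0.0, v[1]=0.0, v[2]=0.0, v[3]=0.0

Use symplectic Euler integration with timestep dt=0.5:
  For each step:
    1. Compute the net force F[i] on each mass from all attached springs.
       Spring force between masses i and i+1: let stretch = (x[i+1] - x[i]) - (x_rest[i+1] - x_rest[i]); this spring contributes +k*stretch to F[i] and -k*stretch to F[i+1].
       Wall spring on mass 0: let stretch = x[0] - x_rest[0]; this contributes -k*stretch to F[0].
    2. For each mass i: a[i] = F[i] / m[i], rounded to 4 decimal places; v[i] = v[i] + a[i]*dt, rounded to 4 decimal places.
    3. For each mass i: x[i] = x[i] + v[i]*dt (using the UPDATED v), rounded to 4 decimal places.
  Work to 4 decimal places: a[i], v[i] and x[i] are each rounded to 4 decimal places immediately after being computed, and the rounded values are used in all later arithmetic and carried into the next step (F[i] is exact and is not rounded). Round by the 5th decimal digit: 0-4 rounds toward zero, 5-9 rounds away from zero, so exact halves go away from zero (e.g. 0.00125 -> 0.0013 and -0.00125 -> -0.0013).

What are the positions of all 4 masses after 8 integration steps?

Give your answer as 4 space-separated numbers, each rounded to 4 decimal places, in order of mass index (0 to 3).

Answer: 1.7042 4.8990 7.5942 12.8851

Derivation:
Step 0: x=[1.0000 5.0000 9.0000 14.0000] v=[0.0000 0.0000 0.0000 0.0000]
Step 1: x=[2.5000 5.0000 9.5000 13.5000] v=[3.0000 0.0000 1.0000 -1.0000]
Step 2: x=[4.0000 6.0000 9.7500 12.7500] v=[3.0000 2.0000 0.5000 -1.5000]
Step 3: x=[4.5000 7.8750 9.6250 12.0000] v=[1.0000 3.7500 -0.2500 -1.5000]
Step 4: x=[4.4375 8.9375 9.8125 11.4063] v=[-0.1250 2.1250 0.3750 -1.1875]
Step 5: x=[4.4063 8.1875 10.3594 11.1641] v=[-0.0625 -1.5000 1.0938 -0.4844]
Step 6: x=[4.0625 6.6329 10.2227 11.4708] v=[-0.6876 -3.1093 -0.2734 0.6133]
Step 7: x=[2.9727 5.5880 8.9152 12.2155] v=[-2.1797 -2.0899 -2.6151 1.4893]
Step 8: x=[1.7042 4.8990 7.5942 12.8851] v=[-2.5371 -1.3780 -2.6420 1.3392]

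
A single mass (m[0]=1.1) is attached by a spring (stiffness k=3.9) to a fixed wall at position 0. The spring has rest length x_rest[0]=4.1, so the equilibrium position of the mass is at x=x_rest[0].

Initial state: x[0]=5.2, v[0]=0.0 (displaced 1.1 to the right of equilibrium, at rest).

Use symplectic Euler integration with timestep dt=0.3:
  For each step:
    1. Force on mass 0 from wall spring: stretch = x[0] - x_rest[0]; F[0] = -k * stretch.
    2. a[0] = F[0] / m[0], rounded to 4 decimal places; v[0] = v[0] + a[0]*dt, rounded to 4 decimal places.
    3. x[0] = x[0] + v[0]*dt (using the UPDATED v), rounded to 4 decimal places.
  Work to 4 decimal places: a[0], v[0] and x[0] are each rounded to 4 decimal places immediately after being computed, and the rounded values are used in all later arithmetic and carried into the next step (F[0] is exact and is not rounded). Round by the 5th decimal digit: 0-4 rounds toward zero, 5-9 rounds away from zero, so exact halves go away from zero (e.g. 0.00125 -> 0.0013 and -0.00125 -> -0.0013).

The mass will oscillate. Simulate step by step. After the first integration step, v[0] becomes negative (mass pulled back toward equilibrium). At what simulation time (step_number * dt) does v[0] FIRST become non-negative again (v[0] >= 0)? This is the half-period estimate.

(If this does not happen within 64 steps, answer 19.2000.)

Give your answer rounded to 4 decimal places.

Answer: 1.8000

Derivation:
Step 0: x=[5.2000] v=[0.0000]
Step 1: x=[4.8490] v=[-1.1700]
Step 2: x=[4.2590] v=[-1.9667]
Step 3: x=[3.6183] v=[-2.1358]
Step 4: x=[3.1313] v=[-1.6235]
Step 5: x=[2.9533] v=[-0.5932]
Step 6: x=[3.1413] v=[0.6265]
First v>=0 after going negative at step 6, time=1.8000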